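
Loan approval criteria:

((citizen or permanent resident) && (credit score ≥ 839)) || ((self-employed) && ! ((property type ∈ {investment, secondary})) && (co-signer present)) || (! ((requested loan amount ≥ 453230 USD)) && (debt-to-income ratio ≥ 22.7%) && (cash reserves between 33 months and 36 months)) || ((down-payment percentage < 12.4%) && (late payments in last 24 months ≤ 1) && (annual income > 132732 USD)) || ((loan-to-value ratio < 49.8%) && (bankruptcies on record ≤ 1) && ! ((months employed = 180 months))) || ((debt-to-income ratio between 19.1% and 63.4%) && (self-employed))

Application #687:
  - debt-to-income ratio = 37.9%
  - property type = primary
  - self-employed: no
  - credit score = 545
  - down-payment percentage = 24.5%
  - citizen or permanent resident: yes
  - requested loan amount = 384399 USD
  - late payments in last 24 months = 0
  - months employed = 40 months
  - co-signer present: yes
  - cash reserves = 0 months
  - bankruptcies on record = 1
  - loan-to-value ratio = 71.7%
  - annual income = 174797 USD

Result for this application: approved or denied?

Denied

Atomic conditions:
  citizen or permanent resident: yes → true
  credit score ≥ 839: 545 ≥ 839 is false
  self-employed: no → false
  property type ∈ {investment, secondary}: primary is not in the set → false
  co-signer present: yes → true
  requested loan amount ≥ 453230 USD: 384399 ≥ 453230 is false
  debt-to-income ratio ≥ 22.7%: 37.9 ≥ 22.7 is true
  cash reserves between 33 months and 36 months: 0 in [33, 36] is false
  down-payment percentage < 12.4%: 24.5 < 12.4 is false
  late payments in last 24 months ≤ 1: 0 ≤ 1 is true
  annual income > 132732 USD: 174797 > 132732 is true
  loan-to-value ratio < 49.8%: 71.7 < 49.8 is false
  bankruptcies on record ≤ 1: 1 ≤ 1 is true
  months employed = 180 months: 40 == 180 is false
  debt-to-income ratio between 19.1% and 63.4%: 37.9 in [19.1, 63.4] is true
Combine:
[1] true AND false = false
[2.2] NOT false = true
[2] false AND true AND true = false
[3.1] NOT false = true
[3] true AND true AND false = false
[4] false AND true AND true = false
[5.3] NOT false = true
[5] false AND true AND true = false
[6] true AND false = false
[root] false OR false OR false OR false OR false OR false = false
Overall: false → denied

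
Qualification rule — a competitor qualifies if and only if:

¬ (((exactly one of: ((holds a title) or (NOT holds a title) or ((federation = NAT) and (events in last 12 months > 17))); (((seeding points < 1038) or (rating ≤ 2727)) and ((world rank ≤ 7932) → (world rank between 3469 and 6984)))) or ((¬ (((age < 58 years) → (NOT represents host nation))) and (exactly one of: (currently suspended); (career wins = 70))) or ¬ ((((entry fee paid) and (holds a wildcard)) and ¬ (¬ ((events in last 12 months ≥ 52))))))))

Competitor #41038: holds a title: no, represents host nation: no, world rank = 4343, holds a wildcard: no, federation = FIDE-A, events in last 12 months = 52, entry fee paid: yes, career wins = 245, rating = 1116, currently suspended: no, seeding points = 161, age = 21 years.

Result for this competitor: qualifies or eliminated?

Atomic conditions:
  holds a title: no → false
  NOT holds a title: no → true
  federation = NAT: FIDE-A == NAT is false
  events in last 12 months > 17: 52 > 17 is true
  seeding points < 1038: 161 < 1038 is true
  rating ≤ 2727: 1116 ≤ 2727 is true
  world rank ≤ 7932: 4343 ≤ 7932 is true
  world rank between 3469 and 6984: 4343 in [3469, 6984] is true
  age < 58 years: 21 < 58 is true
  NOT represents host nation: no → true
  currently suspended: no → false
  career wins = 70: 245 == 70 is false
  entry fee paid: yes → true
  holds a wildcard: no → false
  events in last 12 months ≥ 52: 52 ≥ 52 is true
Combine:
[1.1.1.3] false AND true = false
[1.1.1] false OR true OR false = true
[1.1.2.1] true OR true = true
[1.1.2.2] true → true = true
[1.1.2] true AND true = true
[1.1] exactly-one(true, true) = false
[1.2.1.1.1] true → true = true
[1.2.1.1] NOT true = false
[1.2.1.2] exactly-one(false, false) = false
[1.2.1] false AND false = false
[1.2.2.1.1] true AND false = false
[1.2.2.1.2.1] NOT true = false
[1.2.2.1.2] NOT false = true
[1.2.2.1] false AND true = false
[1.2.2] NOT false = true
[1.2] false OR true = true
[1] false OR true = true
[root] NOT true = false
Overall: false → eliminated

Eliminated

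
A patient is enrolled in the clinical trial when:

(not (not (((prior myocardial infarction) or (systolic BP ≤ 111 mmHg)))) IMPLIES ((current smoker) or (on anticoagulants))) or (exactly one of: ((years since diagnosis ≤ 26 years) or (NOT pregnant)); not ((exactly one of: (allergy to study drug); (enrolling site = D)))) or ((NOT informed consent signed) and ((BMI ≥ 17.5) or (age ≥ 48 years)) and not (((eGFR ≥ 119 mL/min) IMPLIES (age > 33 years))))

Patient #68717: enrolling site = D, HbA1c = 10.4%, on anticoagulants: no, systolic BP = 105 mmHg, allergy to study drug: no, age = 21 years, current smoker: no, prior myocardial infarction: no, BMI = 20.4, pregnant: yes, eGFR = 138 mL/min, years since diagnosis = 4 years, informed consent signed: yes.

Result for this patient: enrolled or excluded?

Enrolled

Atomic conditions:
  prior myocardial infarction: no → false
  systolic BP ≤ 111 mmHg: 105 ≤ 111 is true
  current smoker: no → false
  on anticoagulants: no → false
  years since diagnosis ≤ 26 years: 4 ≤ 26 is true
  NOT pregnant: yes → false
  allergy to study drug: no → false
  enrolling site = D: D == D is true
  NOT informed consent signed: yes → false
  BMI ≥ 17.5: 20.4 ≥ 17.5 is true
  age ≥ 48 years: 21 ≥ 48 is false
  eGFR ≥ 119 mL/min: 138 ≥ 119 is true
  age > 33 years: 21 > 33 is false
Combine:
[1.1.1.1] false OR true = true
[1.1.1] NOT true = false
[1.1] NOT false = true
[1.2] false OR false = false
[1] true → false = false
[2.1] true OR false = true
[2.2.1] exactly-one(false, true) = true
[2.2] NOT true = false
[2] exactly-one(true, false) = true
[3.2] true OR false = true
[3.3.1] true → false = false
[3.3] NOT false = true
[3] false AND true AND true = false
[root] false OR true OR false = true
Overall: true → enrolled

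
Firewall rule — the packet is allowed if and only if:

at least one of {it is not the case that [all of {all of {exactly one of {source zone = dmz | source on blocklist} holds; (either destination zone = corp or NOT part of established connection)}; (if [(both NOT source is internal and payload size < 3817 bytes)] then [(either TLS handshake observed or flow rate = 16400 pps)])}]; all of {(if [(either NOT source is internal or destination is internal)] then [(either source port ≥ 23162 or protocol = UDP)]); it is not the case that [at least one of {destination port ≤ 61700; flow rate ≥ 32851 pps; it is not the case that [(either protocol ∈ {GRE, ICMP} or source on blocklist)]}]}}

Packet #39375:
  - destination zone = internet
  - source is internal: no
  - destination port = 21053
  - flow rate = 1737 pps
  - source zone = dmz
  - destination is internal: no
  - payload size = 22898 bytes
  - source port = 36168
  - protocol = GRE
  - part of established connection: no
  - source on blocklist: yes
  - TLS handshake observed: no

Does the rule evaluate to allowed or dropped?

Atomic conditions:
  source zone = dmz: dmz == dmz is true
  source on blocklist: yes → true
  destination zone = corp: internet == corp is false
  NOT part of established connection: no → true
  NOT source is internal: no → true
  payload size < 3817 bytes: 22898 < 3817 is false
  TLS handshake observed: no → false
  flow rate = 16400 pps: 1737 == 16400 is false
  destination is internal: no → false
  source port ≥ 23162: 36168 ≥ 23162 is true
  protocol = UDP: GRE == UDP is false
  destination port ≤ 61700: 21053 ≤ 61700 is true
  flow rate ≥ 32851 pps: 1737 ≥ 32851 is false
  protocol ∈ {GRE, ICMP}: GRE is in the set → true
Combine:
[1.1.1.1] exactly-one(true, true) = false
[1.1.1.2] false OR true = true
[1.1.1] false AND true = false
[1.1.2.1] true AND false = false
[1.1.2.2] false OR false = false
[1.1.2] false → false (antecedent false ⇒ implication holds) = true
[1.1] false AND true = false
[1] NOT false = true
[2.1.1] true OR false = true
[2.1.2] true OR false = true
[2.1] true → true = true
[2.2.1.3.1] true OR true = true
[2.2.1.3] NOT true = false
[2.2.1] true OR false OR false = true
[2.2] NOT true = false
[2] true AND false = false
[root] true OR false = true
Overall: true → allowed

Allowed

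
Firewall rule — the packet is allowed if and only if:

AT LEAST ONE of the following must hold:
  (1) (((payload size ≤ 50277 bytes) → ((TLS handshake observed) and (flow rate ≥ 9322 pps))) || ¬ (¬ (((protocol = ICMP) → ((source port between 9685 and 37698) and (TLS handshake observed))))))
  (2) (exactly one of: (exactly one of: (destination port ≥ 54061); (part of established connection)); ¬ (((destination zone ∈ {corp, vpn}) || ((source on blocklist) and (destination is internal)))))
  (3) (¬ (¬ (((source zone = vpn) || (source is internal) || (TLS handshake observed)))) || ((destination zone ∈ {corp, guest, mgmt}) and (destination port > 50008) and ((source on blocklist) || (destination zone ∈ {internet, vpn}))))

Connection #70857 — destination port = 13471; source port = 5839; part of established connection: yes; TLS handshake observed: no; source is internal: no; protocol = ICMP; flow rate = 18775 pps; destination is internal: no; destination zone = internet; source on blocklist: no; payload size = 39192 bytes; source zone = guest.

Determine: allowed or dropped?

Dropped

Atomic conditions:
  payload size ≤ 50277 bytes: 39192 ≤ 50277 is true
  TLS handshake observed: no → false
  flow rate ≥ 9322 pps: 18775 ≥ 9322 is true
  protocol = ICMP: ICMP == ICMP is true
  source port between 9685 and 37698: 5839 in [9685, 37698] is false
  destination port ≥ 54061: 13471 ≥ 54061 is false
  part of established connection: yes → true
  destination zone ∈ {corp, vpn}: internet is not in the set → false
  source on blocklist: no → false
  destination is internal: no → false
  source zone = vpn: guest == vpn is false
  source is internal: no → false
  destination zone ∈ {corp, guest, mgmt}: internet is not in the set → false
  destination port > 50008: 13471 > 50008 is false
  destination zone ∈ {internet, vpn}: internet is in the set → true
Combine:
[1.1.2] false AND true = false
[1.1] true → false = false
[1.2.1.1.2] false AND false = false
[1.2.1.1] true → false = false
[1.2.1] NOT false = true
[1.2] NOT true = false
[1] false OR false = false
[2.1] exactly-one(false, true) = true
[2.2.1.2] false AND false = false
[2.2.1] false OR false = false
[2.2] NOT false = true
[2] exactly-one(true, true) = false
[3.1.1.1] false OR false OR false = false
[3.1.1] NOT false = true
[3.1] NOT true = false
[3.2.3] false OR true = true
[3.2] false AND false AND true = false
[3] false OR false = false
[root] false OR false OR false = false
Overall: false → dropped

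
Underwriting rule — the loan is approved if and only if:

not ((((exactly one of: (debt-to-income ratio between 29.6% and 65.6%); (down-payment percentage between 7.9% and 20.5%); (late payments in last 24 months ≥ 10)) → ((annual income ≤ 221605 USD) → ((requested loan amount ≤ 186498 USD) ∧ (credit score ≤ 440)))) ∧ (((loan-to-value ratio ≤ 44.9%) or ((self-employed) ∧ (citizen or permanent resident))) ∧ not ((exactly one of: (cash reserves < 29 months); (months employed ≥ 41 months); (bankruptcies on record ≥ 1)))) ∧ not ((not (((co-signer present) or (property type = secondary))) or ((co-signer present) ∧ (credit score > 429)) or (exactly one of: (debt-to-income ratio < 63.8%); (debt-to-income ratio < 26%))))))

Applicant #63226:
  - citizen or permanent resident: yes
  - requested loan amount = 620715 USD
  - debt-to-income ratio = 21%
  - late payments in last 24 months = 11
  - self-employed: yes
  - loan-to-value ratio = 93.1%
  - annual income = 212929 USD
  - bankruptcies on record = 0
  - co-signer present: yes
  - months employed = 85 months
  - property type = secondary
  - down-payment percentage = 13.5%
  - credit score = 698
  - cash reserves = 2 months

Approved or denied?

Atomic conditions:
  debt-to-income ratio between 29.6% and 65.6%: 21 in [29.6, 65.6] is false
  down-payment percentage between 7.9% and 20.5%: 13.5 in [7.9, 20.5] is true
  late payments in last 24 months ≥ 10: 11 ≥ 10 is true
  annual income ≤ 221605 USD: 212929 ≤ 221605 is true
  requested loan amount ≤ 186498 USD: 620715 ≤ 186498 is false
  credit score ≤ 440: 698 ≤ 440 is false
  loan-to-value ratio ≤ 44.9%: 93.1 ≤ 44.9 is false
  self-employed: yes → true
  citizen or permanent resident: yes → true
  cash reserves < 29 months: 2 < 29 is true
  months employed ≥ 41 months: 85 ≥ 41 is true
  bankruptcies on record ≥ 1: 0 ≥ 1 is false
  co-signer present: yes → true
  property type = secondary: secondary == secondary is true
  credit score > 429: 698 > 429 is true
  debt-to-income ratio < 63.8%: 21 < 63.8 is true
  debt-to-income ratio < 26%: 21 < 26 is true
Combine:
[1.1.1] exactly-one(false, true, true) = false
[1.1.2.2] false AND false = false
[1.1.2] true → false = false
[1.1] false → false (antecedent false ⇒ implication holds) = true
[1.2.1.2] true AND true = true
[1.2.1] false OR true = true
[1.2.2.1] exactly-one(true, true, false) = false
[1.2.2] NOT false = true
[1.2] true AND true = true
[1.3.1.1.1] true OR true = true
[1.3.1.1] NOT true = false
[1.3.1.2] true AND true = true
[1.3.1.3] exactly-one(true, true) = false
[1.3.1] false OR true OR false = true
[1.3] NOT true = false
[1] true AND true AND false = false
[root] NOT false = true
Overall: true → approved

Approved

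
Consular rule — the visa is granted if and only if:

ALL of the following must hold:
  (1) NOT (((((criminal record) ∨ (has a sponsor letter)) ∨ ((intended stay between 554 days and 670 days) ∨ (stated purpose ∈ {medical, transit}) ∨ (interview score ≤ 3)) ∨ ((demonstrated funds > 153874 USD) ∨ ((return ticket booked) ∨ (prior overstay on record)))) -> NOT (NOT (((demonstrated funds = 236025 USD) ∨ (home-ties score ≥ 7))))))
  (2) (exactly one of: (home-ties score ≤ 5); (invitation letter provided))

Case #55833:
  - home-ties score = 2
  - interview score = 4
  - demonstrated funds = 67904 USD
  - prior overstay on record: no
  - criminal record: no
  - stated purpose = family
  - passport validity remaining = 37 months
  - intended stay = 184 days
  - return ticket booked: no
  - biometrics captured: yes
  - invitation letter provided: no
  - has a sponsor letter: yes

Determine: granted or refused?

Atomic conditions:
  criminal record: no → false
  has a sponsor letter: yes → true
  intended stay between 554 days and 670 days: 184 in [554, 670] is false
  stated purpose ∈ {medical, transit}: family is not in the set → false
  interview score ≤ 3: 4 ≤ 3 is false
  demonstrated funds > 153874 USD: 67904 > 153874 is false
  return ticket booked: no → false
  prior overstay on record: no → false
  demonstrated funds = 236025 USD: 67904 == 236025 is false
  home-ties score ≥ 7: 2 ≥ 7 is false
  home-ties score ≤ 5: 2 ≤ 5 is true
  invitation letter provided: no → false
Combine:
[1.1.1.1] false OR true = true
[1.1.1.2] false OR false OR false = false
[1.1.1.3.2] false OR false = false
[1.1.1.3] false OR false = false
[1.1.1] true OR false OR false = true
[1.1.2.1.1] false OR false = false
[1.1.2.1] NOT false = true
[1.1.2] NOT true = false
[1.1] true → false = false
[1] NOT false = true
[2] exactly-one(true, false) = true
[root] true AND true = true
Overall: true → granted

Granted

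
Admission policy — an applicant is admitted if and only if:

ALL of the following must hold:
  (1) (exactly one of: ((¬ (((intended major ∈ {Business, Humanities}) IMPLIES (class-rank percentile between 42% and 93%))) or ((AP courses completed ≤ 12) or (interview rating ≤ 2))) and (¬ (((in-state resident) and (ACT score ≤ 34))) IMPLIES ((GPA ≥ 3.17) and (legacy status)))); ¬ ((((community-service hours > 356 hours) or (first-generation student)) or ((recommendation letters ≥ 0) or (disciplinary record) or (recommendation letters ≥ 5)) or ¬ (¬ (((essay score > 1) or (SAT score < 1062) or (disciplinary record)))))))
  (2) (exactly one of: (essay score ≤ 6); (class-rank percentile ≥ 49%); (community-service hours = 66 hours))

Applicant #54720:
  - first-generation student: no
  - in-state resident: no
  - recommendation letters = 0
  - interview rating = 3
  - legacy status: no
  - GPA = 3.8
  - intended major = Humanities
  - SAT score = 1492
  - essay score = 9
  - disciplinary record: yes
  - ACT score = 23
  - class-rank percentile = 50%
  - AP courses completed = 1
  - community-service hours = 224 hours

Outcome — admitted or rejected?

Rejected

Atomic conditions:
  intended major ∈ {Business, Humanities}: Humanities is in the set → true
  class-rank percentile between 42% and 93%: 50 in [42, 93] is true
  AP courses completed ≤ 12: 1 ≤ 12 is true
  interview rating ≤ 2: 3 ≤ 2 is false
  in-state resident: no → false
  ACT score ≤ 34: 23 ≤ 34 is true
  GPA ≥ 3.17: 3.8 ≥ 3.17 is true
  legacy status: no → false
  community-service hours > 356 hours: 224 > 356 is false
  first-generation student: no → false
  recommendation letters ≥ 0: 0 ≥ 0 is true
  disciplinary record: yes → true
  recommendation letters ≥ 5: 0 ≥ 5 is false
  essay score > 1: 9 > 1 is true
  SAT score < 1062: 1492 < 1062 is false
  essay score ≤ 6: 9 ≤ 6 is false
  class-rank percentile ≥ 49%: 50 ≥ 49 is true
  community-service hours = 66 hours: 224 == 66 is false
Combine:
[1.1.1.1.1] true → true = true
[1.1.1.1] NOT true = false
[1.1.1.2] true OR false = true
[1.1.1] false OR true = true
[1.1.2.1.1] false AND true = false
[1.1.2.1] NOT false = true
[1.1.2.2] true AND false = false
[1.1.2] true → false = false
[1.1] true AND false = false
[1.2.1.1] false OR false = false
[1.2.1.2] true OR true OR false = true
[1.2.1.3.1.1] true OR false OR true = true
[1.2.1.3.1] NOT true = false
[1.2.1.3] NOT false = true
[1.2.1] false OR true OR true = true
[1.2] NOT true = false
[1] exactly-one(false, false) = false
[2] exactly-one(false, true, false) = true
[root] false AND true = false
Overall: false → rejected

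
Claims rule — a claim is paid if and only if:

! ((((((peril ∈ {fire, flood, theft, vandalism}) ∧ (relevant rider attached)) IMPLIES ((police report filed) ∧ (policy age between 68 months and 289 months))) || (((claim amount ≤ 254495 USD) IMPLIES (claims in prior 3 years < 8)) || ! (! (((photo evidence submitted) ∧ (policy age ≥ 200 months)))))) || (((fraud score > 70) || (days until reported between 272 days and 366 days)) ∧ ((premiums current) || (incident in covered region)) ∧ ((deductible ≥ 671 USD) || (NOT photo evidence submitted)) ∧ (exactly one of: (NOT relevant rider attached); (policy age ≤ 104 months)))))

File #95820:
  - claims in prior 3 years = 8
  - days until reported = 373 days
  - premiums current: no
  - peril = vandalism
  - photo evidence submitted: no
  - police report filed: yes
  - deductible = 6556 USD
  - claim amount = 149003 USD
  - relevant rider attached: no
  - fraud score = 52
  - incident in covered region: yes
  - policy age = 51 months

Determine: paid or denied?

Denied

Atomic conditions:
  peril ∈ {fire, flood, theft, vandalism}: vandalism is in the set → true
  relevant rider attached: no → false
  police report filed: yes → true
  policy age between 68 months and 289 months: 51 in [68, 289] is false
  claim amount ≤ 254495 USD: 149003 ≤ 254495 is true
  claims in prior 3 years < 8: 8 < 8 is false
  photo evidence submitted: no → false
  policy age ≥ 200 months: 51 ≥ 200 is false
  fraud score > 70: 52 > 70 is false
  days until reported between 272 days and 366 days: 373 in [272, 366] is false
  premiums current: no → false
  incident in covered region: yes → true
  deductible ≥ 671 USD: 6556 ≥ 671 is true
  NOT photo evidence submitted: no → true
  NOT relevant rider attached: no → true
  policy age ≤ 104 months: 51 ≤ 104 is true
Combine:
[1.1.1.1] true AND false = false
[1.1.1.2] true AND false = false
[1.1.1] false → false (antecedent false ⇒ implication holds) = true
[1.1.2.1] true → false = false
[1.1.2.2.1.1] false AND false = false
[1.1.2.2.1] NOT false = true
[1.1.2.2] NOT true = false
[1.1.2] false OR false = false
[1.1] true OR false = true
[1.2.1] false OR false = false
[1.2.2] false OR true = true
[1.2.3] true OR true = true
[1.2.4] exactly-one(true, true) = false
[1.2] false AND true AND true AND false = false
[1] true OR false = true
[root] NOT true = false
Overall: false → denied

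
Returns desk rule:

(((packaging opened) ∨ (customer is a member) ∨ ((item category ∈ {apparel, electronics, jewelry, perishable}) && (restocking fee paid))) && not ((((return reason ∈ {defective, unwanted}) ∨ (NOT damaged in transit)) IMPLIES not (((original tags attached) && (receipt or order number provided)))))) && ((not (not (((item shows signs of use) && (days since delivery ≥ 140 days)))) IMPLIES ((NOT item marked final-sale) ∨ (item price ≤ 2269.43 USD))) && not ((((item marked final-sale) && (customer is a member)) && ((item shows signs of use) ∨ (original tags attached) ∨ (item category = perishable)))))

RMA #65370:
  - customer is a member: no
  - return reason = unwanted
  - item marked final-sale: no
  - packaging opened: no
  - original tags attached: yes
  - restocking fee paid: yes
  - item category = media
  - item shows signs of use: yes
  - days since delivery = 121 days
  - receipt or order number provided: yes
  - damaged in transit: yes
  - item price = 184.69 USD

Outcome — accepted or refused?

Refused

Atomic conditions:
  packaging opened: no → false
  customer is a member: no → false
  item category ∈ {apparel, electronics, jewelry, perishable}: media is not in the set → false
  restocking fee paid: yes → true
  return reason ∈ {defective, unwanted}: unwanted is in the set → true
  NOT damaged in transit: yes → false
  original tags attached: yes → true
  receipt or order number provided: yes → true
  item shows signs of use: yes → true
  days since delivery ≥ 140 days: 121 ≥ 140 is false
  NOT item marked final-sale: no → true
  item price ≤ 2269.43 USD: 184.69 ≤ 2269.43 is true
  item marked final-sale: no → false
  item category = perishable: media == perishable is false
Combine:
[1.1.3] false AND true = false
[1.1] false OR false OR false = false
[1.2.1.1] true OR false = true
[1.2.1.2.1] true AND true = true
[1.2.1.2] NOT true = false
[1.2.1] true → false = false
[1.2] NOT false = true
[1] false AND true = false
[2.1.1.1.1] true AND false = false
[2.1.1.1] NOT false = true
[2.1.1] NOT true = false
[2.1.2] true OR true = true
[2.1] false → true (antecedent false ⇒ implication holds) = true
[2.2.1.1] false AND false = false
[2.2.1.2] true OR true OR false = true
[2.2.1] false AND true = false
[2.2] NOT false = true
[2] true AND true = true
[root] false AND true = false
Overall: false → refused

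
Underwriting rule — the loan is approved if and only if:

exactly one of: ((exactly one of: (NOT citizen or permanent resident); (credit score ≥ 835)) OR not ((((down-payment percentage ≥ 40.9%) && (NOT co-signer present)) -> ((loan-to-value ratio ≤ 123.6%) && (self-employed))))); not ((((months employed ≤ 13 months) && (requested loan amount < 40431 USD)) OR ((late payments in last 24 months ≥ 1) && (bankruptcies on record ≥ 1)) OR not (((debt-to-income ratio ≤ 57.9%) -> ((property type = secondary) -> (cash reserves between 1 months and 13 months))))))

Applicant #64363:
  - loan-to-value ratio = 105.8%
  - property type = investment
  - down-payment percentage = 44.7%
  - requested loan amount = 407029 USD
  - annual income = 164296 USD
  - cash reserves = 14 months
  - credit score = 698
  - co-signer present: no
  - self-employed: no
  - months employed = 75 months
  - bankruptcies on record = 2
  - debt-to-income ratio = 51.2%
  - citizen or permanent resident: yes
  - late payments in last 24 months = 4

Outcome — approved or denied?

Approved

Atomic conditions:
  NOT citizen or permanent resident: yes → false
  credit score ≥ 835: 698 ≥ 835 is false
  down-payment percentage ≥ 40.9%: 44.7 ≥ 40.9 is true
  NOT co-signer present: no → true
  loan-to-value ratio ≤ 123.6%: 105.8 ≤ 123.6 is true
  self-employed: no → false
  months employed ≤ 13 months: 75 ≤ 13 is false
  requested loan amount < 40431 USD: 407029 < 40431 is false
  late payments in last 24 months ≥ 1: 4 ≥ 1 is true
  bankruptcies on record ≥ 1: 2 ≥ 1 is true
  debt-to-income ratio ≤ 57.9%: 51.2 ≤ 57.9 is true
  property type = secondary: investment == secondary is false
  cash reserves between 1 months and 13 months: 14 in [1, 13] is false
Combine:
[1.1] exactly-one(false, false) = false
[1.2.1.1] true AND true = true
[1.2.1.2] true AND false = false
[1.2.1] true → false = false
[1.2] NOT false = true
[1] false OR true = true
[2.1.1] false AND false = false
[2.1.2] true AND true = true
[2.1.3.1.2] false → false (antecedent false ⇒ implication holds) = true
[2.1.3.1] true → true = true
[2.1.3] NOT true = false
[2.1] false OR true OR false = true
[2] NOT true = false
[root] exactly-one(true, false) = true
Overall: true → approved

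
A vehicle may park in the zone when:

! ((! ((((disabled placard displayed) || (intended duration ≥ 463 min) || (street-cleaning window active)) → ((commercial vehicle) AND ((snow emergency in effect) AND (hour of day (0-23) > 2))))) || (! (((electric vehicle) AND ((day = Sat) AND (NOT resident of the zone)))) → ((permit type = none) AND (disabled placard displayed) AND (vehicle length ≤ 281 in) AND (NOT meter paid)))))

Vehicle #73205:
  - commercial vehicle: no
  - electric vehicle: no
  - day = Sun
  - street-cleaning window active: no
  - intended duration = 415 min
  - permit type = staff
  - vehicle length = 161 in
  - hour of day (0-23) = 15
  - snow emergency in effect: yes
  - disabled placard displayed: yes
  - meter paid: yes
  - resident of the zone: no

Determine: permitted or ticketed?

Ticketed

Atomic conditions:
  disabled placard displayed: yes → true
  intended duration ≥ 463 min: 415 ≥ 463 is false
  street-cleaning window active: no → false
  commercial vehicle: no → false
  snow emergency in effect: yes → true
  hour of day (0-23) > 2: 15 > 2 is true
  electric vehicle: no → false
  day = Sat: Sun == Sat is false
  NOT resident of the zone: no → true
  permit type = none: staff == none is false
  vehicle length ≤ 281 in: 161 ≤ 281 is true
  NOT meter paid: yes → false
Combine:
[1.1.1.1] true OR false OR false = true
[1.1.1.2.2] true AND true = true
[1.1.1.2] false AND true = false
[1.1.1] true → false = false
[1.1] NOT false = true
[1.2.1.1.2] false AND true = false
[1.2.1.1] false AND false = false
[1.2.1] NOT false = true
[1.2.2] false AND true AND true AND false = false
[1.2] true → false = false
[1] true OR false = true
[root] NOT true = false
Overall: false → ticketed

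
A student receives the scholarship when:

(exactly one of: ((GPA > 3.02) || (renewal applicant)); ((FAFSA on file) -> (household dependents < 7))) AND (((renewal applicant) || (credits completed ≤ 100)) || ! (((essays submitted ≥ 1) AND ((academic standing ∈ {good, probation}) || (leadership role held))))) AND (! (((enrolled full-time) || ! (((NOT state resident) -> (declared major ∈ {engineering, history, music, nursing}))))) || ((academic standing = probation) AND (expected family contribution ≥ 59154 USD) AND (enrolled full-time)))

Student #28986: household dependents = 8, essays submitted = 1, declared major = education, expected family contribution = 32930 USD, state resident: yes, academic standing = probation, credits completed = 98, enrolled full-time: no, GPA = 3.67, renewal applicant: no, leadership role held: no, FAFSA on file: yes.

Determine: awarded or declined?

Awarded

Atomic conditions:
  GPA > 3.02: 3.67 > 3.02 is true
  renewal applicant: no → false
  FAFSA on file: yes → true
  household dependents < 7: 8 < 7 is false
  credits completed ≤ 100: 98 ≤ 100 is true
  essays submitted ≥ 1: 1 ≥ 1 is true
  academic standing ∈ {good, probation}: probation is in the set → true
  leadership role held: no → false
  enrolled full-time: no → false
  NOT state resident: yes → false
  declared major ∈ {engineering, history, music, nursing}: education is not in the set → false
  academic standing = probation: probation == probation is true
  expected family contribution ≥ 59154 USD: 32930 ≥ 59154 is false
Combine:
[1.1] true OR false = true
[1.2] true → false = false
[1] exactly-one(true, false) = true
[2.1] false OR true = true
[2.2.1.2] true OR false = true
[2.2.1] true AND true = true
[2.2] NOT true = false
[2] true OR false = true
[3.1.1.2.1] false → false (antecedent false ⇒ implication holds) = true
[3.1.1.2] NOT true = false
[3.1.1] false OR false = false
[3.1] NOT false = true
[3.2] true AND false AND false = false
[3] true OR false = true
[root] true AND true AND true = true
Overall: true → awarded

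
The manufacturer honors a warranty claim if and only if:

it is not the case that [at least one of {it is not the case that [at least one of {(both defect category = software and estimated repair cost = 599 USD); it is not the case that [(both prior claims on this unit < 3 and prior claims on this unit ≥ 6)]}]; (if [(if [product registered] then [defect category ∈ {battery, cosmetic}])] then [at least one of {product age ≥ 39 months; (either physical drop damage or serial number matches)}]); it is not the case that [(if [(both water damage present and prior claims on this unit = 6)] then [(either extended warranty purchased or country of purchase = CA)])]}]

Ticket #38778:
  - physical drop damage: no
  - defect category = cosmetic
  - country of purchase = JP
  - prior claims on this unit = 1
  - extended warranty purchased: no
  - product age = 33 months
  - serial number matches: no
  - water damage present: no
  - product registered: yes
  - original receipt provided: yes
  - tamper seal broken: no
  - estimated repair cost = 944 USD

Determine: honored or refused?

Honored

Atomic conditions:
  defect category = software: cosmetic == software is false
  estimated repair cost = 599 USD: 944 == 599 is false
  prior claims on this unit < 3: 1 < 3 is true
  prior claims on this unit ≥ 6: 1 ≥ 6 is false
  product registered: yes → true
  defect category ∈ {battery, cosmetic}: cosmetic is in the set → true
  product age ≥ 39 months: 33 ≥ 39 is false
  physical drop damage: no → false
  serial number matches: no → false
  water damage present: no → false
  prior claims on this unit = 6: 1 == 6 is false
  extended warranty purchased: no → false
  country of purchase = CA: JP == CA is false
Combine:
[1.1.1.1] false AND false = false
[1.1.1.2.1] true AND false = false
[1.1.1.2] NOT false = true
[1.1.1] false OR true = true
[1.1] NOT true = false
[1.2.1] true → true = true
[1.2.2.2] false OR false = false
[1.2.2] false OR false = false
[1.2] true → false = false
[1.3.1.1] false AND false = false
[1.3.1.2] false OR false = false
[1.3.1] false → false (antecedent false ⇒ implication holds) = true
[1.3] NOT true = false
[1] false OR false OR false = false
[root] NOT false = true
Overall: true → honored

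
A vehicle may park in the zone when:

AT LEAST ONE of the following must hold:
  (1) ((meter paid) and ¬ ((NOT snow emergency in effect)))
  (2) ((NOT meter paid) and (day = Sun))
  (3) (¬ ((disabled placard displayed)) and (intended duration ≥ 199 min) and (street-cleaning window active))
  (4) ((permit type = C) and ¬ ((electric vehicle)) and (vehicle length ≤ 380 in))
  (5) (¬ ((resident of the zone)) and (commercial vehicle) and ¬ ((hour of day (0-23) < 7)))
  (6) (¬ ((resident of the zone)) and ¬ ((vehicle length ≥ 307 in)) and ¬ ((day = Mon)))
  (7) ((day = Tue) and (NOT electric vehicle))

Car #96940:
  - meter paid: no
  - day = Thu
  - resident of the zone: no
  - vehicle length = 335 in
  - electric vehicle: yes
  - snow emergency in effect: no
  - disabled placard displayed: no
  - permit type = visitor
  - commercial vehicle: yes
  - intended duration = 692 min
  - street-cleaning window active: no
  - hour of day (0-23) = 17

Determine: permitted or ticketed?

Atomic conditions:
  meter paid: no → false
  NOT snow emergency in effect: no → true
  NOT meter paid: no → true
  day = Sun: Thu == Sun is false
  disabled placard displayed: no → false
  intended duration ≥ 199 min: 692 ≥ 199 is true
  street-cleaning window active: no → false
  permit type = C: visitor == C is false
  electric vehicle: yes → true
  vehicle length ≤ 380 in: 335 ≤ 380 is true
  resident of the zone: no → false
  commercial vehicle: yes → true
  hour of day (0-23) < 7: 17 < 7 is false
  vehicle length ≥ 307 in: 335 ≥ 307 is true
  day = Mon: Thu == Mon is false
  day = Tue: Thu == Tue is false
  NOT electric vehicle: yes → false
Combine:
[1.2] NOT true = false
[1] false AND false = false
[2] true AND false = false
[3.1] NOT false = true
[3] true AND true AND false = false
[4.2] NOT true = false
[4] false AND false AND true = false
[5.1] NOT false = true
[5.3] NOT false = true
[5] true AND true AND true = true
[6.1] NOT false = true
[6.2] NOT true = false
[6.3] NOT false = true
[6] true AND false AND true = false
[7] false AND false = false
[root] false OR false OR false OR false OR true OR false OR false = true
Overall: true → permitted

Permitted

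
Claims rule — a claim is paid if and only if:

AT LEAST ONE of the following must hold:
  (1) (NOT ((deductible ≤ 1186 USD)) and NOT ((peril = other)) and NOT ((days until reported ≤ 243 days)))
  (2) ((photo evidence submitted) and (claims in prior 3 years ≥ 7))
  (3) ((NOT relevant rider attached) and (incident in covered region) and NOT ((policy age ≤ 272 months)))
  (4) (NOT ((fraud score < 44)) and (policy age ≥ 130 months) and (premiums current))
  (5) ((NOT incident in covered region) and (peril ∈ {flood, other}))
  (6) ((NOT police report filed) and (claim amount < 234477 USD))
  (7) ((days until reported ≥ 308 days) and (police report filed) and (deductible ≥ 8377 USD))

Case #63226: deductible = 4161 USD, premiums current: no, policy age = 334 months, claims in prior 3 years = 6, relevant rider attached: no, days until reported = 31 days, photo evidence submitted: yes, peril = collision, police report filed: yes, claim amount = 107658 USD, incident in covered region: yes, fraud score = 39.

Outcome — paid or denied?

Atomic conditions:
  deductible ≤ 1186 USD: 4161 ≤ 1186 is false
  peril = other: collision == other is false
  days until reported ≤ 243 days: 31 ≤ 243 is true
  photo evidence submitted: yes → true
  claims in prior 3 years ≥ 7: 6 ≥ 7 is false
  NOT relevant rider attached: no → true
  incident in covered region: yes → true
  policy age ≤ 272 months: 334 ≤ 272 is false
  fraud score < 44: 39 < 44 is true
  policy age ≥ 130 months: 334 ≥ 130 is true
  premiums current: no → false
  NOT incident in covered region: yes → false
  peril ∈ {flood, other}: collision is not in the set → false
  NOT police report filed: yes → false
  claim amount < 234477 USD: 107658 < 234477 is true
  days until reported ≥ 308 days: 31 ≥ 308 is false
  police report filed: yes → true
  deductible ≥ 8377 USD: 4161 ≥ 8377 is false
Combine:
[1.1] NOT false = true
[1.2] NOT false = true
[1.3] NOT true = false
[1] true AND true AND false = false
[2] true AND false = false
[3.3] NOT false = true
[3] true AND true AND true = true
[4.1] NOT true = false
[4] false AND true AND false = false
[5] false AND false = false
[6] false AND true = false
[7] false AND true AND false = false
[root] false OR false OR true OR false OR false OR false OR false = true
Overall: true → paid

Paid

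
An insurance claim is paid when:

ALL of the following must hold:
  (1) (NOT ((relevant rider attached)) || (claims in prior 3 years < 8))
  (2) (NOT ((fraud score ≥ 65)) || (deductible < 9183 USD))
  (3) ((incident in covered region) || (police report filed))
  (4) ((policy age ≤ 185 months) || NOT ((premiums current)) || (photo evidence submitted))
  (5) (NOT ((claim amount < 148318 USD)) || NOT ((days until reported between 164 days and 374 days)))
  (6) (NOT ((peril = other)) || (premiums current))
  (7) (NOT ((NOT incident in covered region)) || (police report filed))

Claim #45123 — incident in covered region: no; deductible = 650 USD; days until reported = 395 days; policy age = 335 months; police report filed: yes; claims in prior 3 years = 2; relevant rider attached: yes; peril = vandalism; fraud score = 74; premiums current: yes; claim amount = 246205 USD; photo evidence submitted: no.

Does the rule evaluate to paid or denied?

Atomic conditions:
  relevant rider attached: yes → true
  claims in prior 3 years < 8: 2 < 8 is true
  fraud score ≥ 65: 74 ≥ 65 is true
  deductible < 9183 USD: 650 < 9183 is true
  incident in covered region: no → false
  police report filed: yes → true
  policy age ≤ 185 months: 335 ≤ 185 is false
  premiums current: yes → true
  photo evidence submitted: no → false
  claim amount < 148318 USD: 246205 < 148318 is false
  days until reported between 164 days and 374 days: 395 in [164, 374] is false
  peril = other: vandalism == other is false
  NOT incident in covered region: no → true
Combine:
[1.1] NOT true = false
[1] false OR true = true
[2.1] NOT true = false
[2] false OR true = true
[3] false OR true = true
[4.2] NOT true = false
[4] false OR false OR false = false
[5.1] NOT false = true
[5.2] NOT false = true
[5] true OR true = true
[6.1] NOT false = true
[6] true OR true = true
[7.1] NOT true = false
[7] false OR true = true
[root] true AND true AND true AND false AND true AND true AND true = false
Overall: false → denied

Denied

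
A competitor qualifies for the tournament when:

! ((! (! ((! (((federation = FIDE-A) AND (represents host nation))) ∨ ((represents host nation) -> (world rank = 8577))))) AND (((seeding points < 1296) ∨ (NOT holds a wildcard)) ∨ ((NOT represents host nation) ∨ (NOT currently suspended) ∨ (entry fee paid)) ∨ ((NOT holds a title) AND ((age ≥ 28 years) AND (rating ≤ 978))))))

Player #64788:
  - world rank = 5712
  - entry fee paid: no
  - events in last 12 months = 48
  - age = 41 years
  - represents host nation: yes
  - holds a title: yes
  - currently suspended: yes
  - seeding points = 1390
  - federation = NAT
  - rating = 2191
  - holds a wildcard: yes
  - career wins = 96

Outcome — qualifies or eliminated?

Atomic conditions:
  federation = FIDE-A: NAT == FIDE-A is false
  represents host nation: yes → true
  world rank = 8577: 5712 == 8577 is false
  seeding points < 1296: 1390 < 1296 is false
  NOT holds a wildcard: yes → false
  NOT represents host nation: yes → false
  NOT currently suspended: yes → false
  entry fee paid: no → false
  NOT holds a title: yes → false
  age ≥ 28 years: 41 ≥ 28 is true
  rating ≤ 978: 2191 ≤ 978 is false
Combine:
[1.1.1.1.1.1] false AND true = false
[1.1.1.1.1] NOT false = true
[1.1.1.1.2] true → false = false
[1.1.1.1] true OR false = true
[1.1.1] NOT true = false
[1.1] NOT false = true
[1.2.1] false OR false = false
[1.2.2] false OR false OR false = false
[1.2.3.2] true AND false = false
[1.2.3] false AND false = false
[1.2] false OR false OR false = false
[1] true AND false = false
[root] NOT false = true
Overall: true → qualifies

Qualifies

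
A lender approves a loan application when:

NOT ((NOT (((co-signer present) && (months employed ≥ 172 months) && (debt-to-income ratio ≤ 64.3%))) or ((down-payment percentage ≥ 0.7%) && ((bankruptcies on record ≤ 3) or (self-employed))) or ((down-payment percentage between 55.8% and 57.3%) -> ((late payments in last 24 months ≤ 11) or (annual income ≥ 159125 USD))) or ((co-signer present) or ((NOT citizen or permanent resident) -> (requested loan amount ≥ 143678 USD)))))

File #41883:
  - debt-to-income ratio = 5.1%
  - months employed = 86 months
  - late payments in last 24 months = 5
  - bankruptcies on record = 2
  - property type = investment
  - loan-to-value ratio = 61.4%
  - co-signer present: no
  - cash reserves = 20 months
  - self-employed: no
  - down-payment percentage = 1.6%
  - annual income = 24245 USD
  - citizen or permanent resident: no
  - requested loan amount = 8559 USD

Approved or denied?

Denied

Atomic conditions:
  co-signer present: no → false
  months employed ≥ 172 months: 86 ≥ 172 is false
  debt-to-income ratio ≤ 64.3%: 5.1 ≤ 64.3 is true
  down-payment percentage ≥ 0.7%: 1.6 ≥ 0.7 is true
  bankruptcies on record ≤ 3: 2 ≤ 3 is true
  self-employed: no → false
  down-payment percentage between 55.8% and 57.3%: 1.6 in [55.8, 57.3] is false
  late payments in last 24 months ≤ 11: 5 ≤ 11 is true
  annual income ≥ 159125 USD: 24245 ≥ 159125 is false
  NOT citizen or permanent resident: no → true
  requested loan amount ≥ 143678 USD: 8559 ≥ 143678 is false
Combine:
[1.1.1] false AND false AND true = false
[1.1] NOT false = true
[1.2.2] true OR false = true
[1.2] true AND true = true
[1.3.2] true OR false = true
[1.3] false → true (antecedent false ⇒ implication holds) = true
[1.4.2] true → false = false
[1.4] false OR false = false
[1] true OR true OR true OR false = true
[root] NOT true = false
Overall: false → denied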